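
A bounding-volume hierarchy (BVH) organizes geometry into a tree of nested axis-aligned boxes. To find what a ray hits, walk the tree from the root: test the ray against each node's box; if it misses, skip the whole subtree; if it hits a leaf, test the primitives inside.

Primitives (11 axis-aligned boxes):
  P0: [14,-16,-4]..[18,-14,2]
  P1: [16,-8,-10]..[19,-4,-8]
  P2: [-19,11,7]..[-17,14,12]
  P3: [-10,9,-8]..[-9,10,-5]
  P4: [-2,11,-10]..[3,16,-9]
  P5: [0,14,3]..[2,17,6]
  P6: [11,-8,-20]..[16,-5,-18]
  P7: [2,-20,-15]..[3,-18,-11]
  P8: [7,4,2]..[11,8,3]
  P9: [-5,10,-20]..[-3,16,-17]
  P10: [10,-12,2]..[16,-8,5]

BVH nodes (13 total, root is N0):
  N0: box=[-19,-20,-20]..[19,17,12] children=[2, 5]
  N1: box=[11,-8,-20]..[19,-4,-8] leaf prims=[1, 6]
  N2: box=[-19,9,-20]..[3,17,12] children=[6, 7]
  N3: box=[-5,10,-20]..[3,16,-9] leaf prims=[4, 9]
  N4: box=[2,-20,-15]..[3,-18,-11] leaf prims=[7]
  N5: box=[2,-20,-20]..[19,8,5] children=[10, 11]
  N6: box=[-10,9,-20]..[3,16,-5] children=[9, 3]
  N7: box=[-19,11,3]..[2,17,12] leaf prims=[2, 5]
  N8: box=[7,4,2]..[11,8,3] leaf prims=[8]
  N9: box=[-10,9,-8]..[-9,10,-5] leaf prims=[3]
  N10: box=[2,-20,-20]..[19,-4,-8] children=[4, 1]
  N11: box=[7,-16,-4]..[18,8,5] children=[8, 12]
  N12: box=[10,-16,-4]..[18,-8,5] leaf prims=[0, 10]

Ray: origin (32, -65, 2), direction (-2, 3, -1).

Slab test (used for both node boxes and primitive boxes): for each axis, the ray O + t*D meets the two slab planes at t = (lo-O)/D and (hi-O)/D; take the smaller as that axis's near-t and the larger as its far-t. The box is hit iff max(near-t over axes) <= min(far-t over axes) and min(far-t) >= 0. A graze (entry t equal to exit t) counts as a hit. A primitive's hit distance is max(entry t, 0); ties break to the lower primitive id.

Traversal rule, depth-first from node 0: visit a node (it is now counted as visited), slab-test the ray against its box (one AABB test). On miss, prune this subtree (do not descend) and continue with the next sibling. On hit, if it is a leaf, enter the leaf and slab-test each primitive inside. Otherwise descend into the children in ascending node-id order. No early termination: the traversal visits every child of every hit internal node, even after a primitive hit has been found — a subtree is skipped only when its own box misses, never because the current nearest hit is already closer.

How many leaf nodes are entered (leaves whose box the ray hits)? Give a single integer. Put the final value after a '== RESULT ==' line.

Trace the traversal:
N0 x:[13/2,51/2] y:[15,82/3] z:[-10,22] -> hit [15,22], descend [2, 5]
  N2 x:[29/2,51/2] y:[74/3,82/3] z:[-10,22] -> miss, prune
  N5 x:[13/2,15] y:[15,73/3] z:[-3,22] -> hit [15,15], descend [10, 11]
    N10 x:[13/2,15] y:[15,61/3] z:[10,22] -> hit [15,15], descend [1, 4]
      N1 x:[13/2,21/2] y:[19,61/3] z:[10,22] -> miss, prune
      N4 x:[29/2,15] y:[15,47/3] z:[13,17] -> hit [15,15] leaf, test {P7@t=15}
    N11 x:[7,25/2] y:[49/3,73/3] z:[-3,6] -> miss, prune

Visited [0, 2, 5, 10, 1, 4, 11]. Tests: 7 box, 1 leaf. Nearest: P7.

== RESULT ==
1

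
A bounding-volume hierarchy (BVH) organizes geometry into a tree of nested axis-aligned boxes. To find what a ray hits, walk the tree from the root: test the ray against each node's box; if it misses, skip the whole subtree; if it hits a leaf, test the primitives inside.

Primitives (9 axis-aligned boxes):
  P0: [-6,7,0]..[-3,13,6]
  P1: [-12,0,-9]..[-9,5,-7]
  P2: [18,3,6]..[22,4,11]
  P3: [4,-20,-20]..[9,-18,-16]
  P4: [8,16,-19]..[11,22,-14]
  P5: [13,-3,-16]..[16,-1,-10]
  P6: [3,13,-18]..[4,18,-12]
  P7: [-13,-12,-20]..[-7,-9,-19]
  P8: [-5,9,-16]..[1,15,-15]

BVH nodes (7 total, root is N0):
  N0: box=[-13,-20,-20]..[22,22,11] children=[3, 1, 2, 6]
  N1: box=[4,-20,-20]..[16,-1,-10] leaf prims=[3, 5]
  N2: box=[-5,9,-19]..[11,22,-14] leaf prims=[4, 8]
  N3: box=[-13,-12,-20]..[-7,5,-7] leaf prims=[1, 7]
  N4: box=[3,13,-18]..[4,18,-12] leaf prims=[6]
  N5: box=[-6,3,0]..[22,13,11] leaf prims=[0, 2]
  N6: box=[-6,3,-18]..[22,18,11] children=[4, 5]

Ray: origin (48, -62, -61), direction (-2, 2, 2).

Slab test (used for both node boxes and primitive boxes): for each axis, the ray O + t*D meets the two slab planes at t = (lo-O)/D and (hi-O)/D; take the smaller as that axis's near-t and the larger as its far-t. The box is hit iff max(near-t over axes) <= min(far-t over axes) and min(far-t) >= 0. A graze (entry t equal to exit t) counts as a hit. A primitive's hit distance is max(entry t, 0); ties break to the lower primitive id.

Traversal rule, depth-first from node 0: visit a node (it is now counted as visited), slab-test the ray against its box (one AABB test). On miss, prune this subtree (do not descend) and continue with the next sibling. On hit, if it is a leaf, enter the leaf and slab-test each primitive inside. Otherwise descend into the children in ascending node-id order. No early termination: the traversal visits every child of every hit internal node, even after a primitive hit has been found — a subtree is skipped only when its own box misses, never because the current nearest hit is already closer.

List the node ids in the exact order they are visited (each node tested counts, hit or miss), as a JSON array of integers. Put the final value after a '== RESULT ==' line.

Trace the traversal:
N0 x:[13,61/2] y:[21,42] z:[41/2,36] -> hit [21,61/2], descend [1, 2, 3, 6]
  N1 x:[16,22] y:[21,61/2] z:[41/2,51/2] -> hit [21,22] leaf, test {P3@t=21, P5(miss)}
  N2 x:[37/2,53/2] y:[71/2,42] z:[21,47/2] -> miss, prune
  N3 x:[55/2,61/2] y:[25,67/2] z:[41/2,27] -> miss, prune
  N6 x:[13,27] y:[65/2,40] z:[43/2,36] -> miss, prune

5 AABB tests over nodes [0, 1, 2, 3, 6]; 1 leaf entered; closest P3.

== RESULT ==
[0, 1, 2, 3, 6]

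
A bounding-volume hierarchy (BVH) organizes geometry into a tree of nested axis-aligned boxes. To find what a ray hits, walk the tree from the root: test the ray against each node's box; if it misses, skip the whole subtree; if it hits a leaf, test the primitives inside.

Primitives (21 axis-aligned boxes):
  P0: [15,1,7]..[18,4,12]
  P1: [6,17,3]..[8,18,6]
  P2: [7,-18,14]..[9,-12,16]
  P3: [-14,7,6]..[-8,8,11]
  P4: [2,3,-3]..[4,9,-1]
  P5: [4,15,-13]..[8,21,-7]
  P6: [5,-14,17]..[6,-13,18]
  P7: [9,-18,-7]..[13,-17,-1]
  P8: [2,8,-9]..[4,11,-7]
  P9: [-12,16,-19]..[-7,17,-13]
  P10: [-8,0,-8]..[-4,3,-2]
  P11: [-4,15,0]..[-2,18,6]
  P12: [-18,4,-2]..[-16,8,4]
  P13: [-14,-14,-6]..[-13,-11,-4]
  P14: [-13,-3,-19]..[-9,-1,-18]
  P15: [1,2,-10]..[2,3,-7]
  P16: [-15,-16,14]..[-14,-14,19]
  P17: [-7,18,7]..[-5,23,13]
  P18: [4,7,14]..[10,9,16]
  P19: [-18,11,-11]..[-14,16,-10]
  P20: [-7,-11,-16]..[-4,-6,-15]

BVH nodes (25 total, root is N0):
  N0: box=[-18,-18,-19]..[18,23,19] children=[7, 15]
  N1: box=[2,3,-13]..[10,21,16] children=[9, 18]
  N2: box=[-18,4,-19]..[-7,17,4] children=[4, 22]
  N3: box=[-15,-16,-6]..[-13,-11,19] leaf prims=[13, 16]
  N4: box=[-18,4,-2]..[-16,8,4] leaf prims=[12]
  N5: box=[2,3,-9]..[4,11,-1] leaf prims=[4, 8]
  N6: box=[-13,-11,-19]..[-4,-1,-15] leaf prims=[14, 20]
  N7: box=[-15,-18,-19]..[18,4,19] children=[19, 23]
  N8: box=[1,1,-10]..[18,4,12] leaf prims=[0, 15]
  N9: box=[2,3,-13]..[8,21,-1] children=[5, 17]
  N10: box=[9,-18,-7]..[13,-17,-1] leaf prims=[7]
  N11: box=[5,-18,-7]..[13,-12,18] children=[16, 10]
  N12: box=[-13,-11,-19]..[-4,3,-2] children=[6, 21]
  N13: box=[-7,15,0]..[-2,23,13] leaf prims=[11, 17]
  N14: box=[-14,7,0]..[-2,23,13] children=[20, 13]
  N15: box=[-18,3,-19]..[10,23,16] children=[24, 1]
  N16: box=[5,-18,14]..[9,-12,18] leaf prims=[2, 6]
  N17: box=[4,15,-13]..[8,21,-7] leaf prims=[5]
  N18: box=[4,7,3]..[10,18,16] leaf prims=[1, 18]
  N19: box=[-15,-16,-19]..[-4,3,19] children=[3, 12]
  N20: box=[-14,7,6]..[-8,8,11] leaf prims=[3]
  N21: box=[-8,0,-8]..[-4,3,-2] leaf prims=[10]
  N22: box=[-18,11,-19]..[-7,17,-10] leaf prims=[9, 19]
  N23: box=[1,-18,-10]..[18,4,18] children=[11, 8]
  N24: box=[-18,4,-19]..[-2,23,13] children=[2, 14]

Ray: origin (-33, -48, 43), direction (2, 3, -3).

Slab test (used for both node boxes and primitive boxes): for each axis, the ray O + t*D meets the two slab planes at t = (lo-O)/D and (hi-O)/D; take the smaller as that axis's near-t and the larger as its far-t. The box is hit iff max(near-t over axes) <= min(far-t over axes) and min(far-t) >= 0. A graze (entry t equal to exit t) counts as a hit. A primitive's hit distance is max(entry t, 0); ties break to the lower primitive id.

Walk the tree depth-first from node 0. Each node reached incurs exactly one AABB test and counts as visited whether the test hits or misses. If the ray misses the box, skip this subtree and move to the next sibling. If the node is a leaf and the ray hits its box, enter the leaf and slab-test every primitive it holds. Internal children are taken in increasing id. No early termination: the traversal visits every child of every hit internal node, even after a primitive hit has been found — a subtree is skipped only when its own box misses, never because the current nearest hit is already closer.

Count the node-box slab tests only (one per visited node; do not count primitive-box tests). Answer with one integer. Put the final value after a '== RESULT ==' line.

Walk:
N0 x:[15/2,51/2] y:[10,71/3] z:[8,62/3] -> hit [10,62/3], descend [7, 15]
  N7 x:[9,51/2] y:[10,52/3] z:[8,62/3] -> hit [10,52/3], descend [19, 23]
    N19 x:[9,29/2] y:[32/3,17] z:[8,62/3] -> hit [32/3,29/2], descend [3, 12]
      N3 x:[9,10] y:[32/3,37/3] z:[8,49/3] -> miss, prune
      N12 x:[10,29/2] y:[37/3,17] z:[15,62/3] -> miss, prune
    N23 x:[17,51/2] y:[10,52/3] z:[25/3,53/3] -> hit [17,52/3], descend [8, 11]
      N8 x:[17,51/2] y:[49/3,52/3] z:[31/3,53/3] -> hit [17,52/3] leaf, test {P0(miss), P15@t=17}
      N11 x:[19,23] y:[10,12] z:[25/3,50/3] -> miss, prune
  N15 x:[15/2,43/2] y:[17,71/3] z:[9,62/3] -> hit [17,62/3], descend [1, 24]
    N1 x:[35/2,43/2] y:[17,23] z:[9,56/3] -> hit [35/2,56/3], descend [9, 18]
      N9 x:[35/2,41/2] y:[17,23] z:[44/3,56/3] -> hit [35/2,56/3], descend [5, 17]
        N5 x:[35/2,37/2] y:[17,59/3] z:[44/3,52/3] -> miss, prune
        N17 x:[37/2,41/2] y:[21,23] z:[50/3,56/3] -> miss, prune
      N18 x:[37/2,43/2] y:[55/3,22] z:[9,40/3] -> miss, prune
    N24 x:[15/2,31/2] y:[52/3,71/3] z:[10,62/3] -> miss, prune

Visited [0, 7, 19, 3, 12, 23, 8, 11, 15, 1, 9, 5, 17, 18, 24]. Tests: 15 box, 1 leaf. Nearest: P15.

== RESULT ==
15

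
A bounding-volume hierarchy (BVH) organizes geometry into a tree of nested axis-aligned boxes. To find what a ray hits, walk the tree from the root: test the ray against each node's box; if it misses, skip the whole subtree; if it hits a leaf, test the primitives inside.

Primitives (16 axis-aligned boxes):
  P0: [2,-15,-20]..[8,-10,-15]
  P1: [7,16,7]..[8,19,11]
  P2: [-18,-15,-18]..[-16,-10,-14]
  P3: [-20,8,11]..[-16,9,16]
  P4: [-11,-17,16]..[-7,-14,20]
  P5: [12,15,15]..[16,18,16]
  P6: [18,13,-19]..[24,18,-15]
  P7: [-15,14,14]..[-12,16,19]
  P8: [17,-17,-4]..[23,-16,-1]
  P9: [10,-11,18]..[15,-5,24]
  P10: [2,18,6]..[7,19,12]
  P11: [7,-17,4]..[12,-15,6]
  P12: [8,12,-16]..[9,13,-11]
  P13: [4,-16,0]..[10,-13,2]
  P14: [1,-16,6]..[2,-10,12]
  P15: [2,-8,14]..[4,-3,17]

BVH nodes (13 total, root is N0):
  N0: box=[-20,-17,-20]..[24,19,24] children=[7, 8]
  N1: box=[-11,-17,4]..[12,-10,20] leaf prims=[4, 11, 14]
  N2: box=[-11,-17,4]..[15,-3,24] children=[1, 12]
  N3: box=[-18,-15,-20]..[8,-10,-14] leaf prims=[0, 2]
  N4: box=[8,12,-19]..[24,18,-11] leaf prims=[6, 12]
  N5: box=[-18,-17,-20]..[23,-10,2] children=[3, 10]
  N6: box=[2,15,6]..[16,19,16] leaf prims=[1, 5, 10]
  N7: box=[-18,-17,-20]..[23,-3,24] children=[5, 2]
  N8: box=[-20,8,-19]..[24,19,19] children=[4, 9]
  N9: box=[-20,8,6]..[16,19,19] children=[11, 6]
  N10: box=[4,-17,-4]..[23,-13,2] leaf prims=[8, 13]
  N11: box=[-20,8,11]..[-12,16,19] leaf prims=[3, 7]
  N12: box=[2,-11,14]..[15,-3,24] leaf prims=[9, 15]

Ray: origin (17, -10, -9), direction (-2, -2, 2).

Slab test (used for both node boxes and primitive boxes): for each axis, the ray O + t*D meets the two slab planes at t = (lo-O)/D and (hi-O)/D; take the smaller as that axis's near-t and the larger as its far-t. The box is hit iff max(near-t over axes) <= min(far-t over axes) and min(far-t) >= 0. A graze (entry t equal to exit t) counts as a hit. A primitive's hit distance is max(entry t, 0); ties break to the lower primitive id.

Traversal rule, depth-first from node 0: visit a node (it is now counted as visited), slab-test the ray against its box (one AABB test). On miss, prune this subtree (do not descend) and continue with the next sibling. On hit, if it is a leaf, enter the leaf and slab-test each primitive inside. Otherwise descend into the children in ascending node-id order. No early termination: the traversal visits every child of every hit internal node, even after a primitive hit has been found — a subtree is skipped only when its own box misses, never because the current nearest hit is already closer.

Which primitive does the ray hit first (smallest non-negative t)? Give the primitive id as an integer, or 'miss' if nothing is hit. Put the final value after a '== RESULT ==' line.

Traverse from the root:
N0 x:[-7/2,37/2] y:[-29/2,7/2] z:[-11/2,33/2] -> hit [-7/2,7/2], descend [7, 8]
  N7 x:[-3,35/2] y:[-7/2,7/2] z:[-11/2,33/2] -> hit [-3,7/2], descend [2, 5]
    N2 x:[1,14] y:[-7/2,7/2] z:[13/2,33/2] -> miss, prune
    N5 x:[-3,35/2] y:[0,7/2] z:[-11/2,11/2] -> hit [0,7/2], descend [3, 10]
      N3 x:[9/2,35/2] y:[0,5/2] z:[-11/2,-5/2] -> miss, prune
      N10 x:[-3,13/2] y:[3/2,7/2] z:[5/2,11/2] -> hit [5/2,7/2] leaf, test {P8(miss), P13(miss)}
  N8 x:[-7/2,37/2] y:[-29/2,-9] z:[-5,14] -> miss, prune

order=[0, 7, 2, 5, 3, 10, 8]  |boxes|=7  |leaves|=1  hit=miss

== RESULT ==
miss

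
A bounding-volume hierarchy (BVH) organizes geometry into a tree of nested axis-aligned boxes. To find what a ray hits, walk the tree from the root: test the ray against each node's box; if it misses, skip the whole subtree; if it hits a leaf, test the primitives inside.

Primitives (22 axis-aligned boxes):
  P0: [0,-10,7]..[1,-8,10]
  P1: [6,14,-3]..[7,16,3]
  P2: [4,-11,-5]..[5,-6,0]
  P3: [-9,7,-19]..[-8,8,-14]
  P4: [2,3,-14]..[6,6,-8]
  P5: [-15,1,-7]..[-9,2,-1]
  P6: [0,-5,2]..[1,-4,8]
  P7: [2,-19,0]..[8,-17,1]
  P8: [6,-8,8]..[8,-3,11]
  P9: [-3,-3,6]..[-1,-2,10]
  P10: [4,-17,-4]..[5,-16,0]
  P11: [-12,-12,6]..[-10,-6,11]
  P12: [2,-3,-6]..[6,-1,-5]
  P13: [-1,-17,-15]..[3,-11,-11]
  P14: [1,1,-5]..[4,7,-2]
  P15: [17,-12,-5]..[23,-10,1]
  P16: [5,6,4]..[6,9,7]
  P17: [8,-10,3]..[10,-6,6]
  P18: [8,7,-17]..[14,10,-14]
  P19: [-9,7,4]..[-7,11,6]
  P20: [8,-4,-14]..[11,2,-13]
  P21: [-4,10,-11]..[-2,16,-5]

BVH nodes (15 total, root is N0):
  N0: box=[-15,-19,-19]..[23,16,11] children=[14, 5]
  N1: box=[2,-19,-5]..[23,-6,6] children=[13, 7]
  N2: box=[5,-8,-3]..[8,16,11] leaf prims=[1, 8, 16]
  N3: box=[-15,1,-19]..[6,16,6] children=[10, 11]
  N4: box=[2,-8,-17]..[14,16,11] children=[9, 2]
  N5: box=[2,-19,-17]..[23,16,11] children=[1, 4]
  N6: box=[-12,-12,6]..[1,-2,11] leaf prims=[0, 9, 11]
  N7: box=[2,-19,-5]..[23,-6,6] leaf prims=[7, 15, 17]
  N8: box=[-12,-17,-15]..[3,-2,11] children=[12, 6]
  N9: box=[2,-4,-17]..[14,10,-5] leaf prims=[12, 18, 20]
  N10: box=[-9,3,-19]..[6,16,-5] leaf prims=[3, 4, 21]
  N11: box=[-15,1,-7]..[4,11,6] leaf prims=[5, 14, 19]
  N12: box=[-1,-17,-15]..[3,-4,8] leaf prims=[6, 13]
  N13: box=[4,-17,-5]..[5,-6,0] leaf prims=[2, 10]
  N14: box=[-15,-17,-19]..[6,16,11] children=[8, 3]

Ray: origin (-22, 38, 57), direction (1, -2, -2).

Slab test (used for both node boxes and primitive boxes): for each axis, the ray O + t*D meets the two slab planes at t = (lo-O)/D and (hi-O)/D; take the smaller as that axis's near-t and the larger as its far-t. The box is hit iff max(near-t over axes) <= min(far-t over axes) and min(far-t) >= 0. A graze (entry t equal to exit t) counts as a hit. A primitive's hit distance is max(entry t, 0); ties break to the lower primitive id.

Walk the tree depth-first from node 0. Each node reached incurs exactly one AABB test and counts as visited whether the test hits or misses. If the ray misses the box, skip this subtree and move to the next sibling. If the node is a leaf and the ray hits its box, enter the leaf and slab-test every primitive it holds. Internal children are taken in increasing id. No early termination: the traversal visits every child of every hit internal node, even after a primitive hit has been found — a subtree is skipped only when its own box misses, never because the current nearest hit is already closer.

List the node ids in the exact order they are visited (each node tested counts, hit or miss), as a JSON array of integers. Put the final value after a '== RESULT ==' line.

Walk:
N0 x:[7,45] y:[11,57/2] z:[23,38] -> hit [23,57/2], descend [5, 14]
  N5 x:[24,45] y:[11,57/2] z:[23,37] -> hit [24,57/2], descend [1, 4]
    N1 x:[24,45] y:[22,57/2] z:[51/2,31] -> hit [51/2,57/2], descend [7, 13]
      N7 x:[24,45] y:[22,57/2] z:[51/2,31] -> hit [51/2,57/2] leaf, test {P7@t=28, P15(miss), P17(miss)}
      N13 x:[26,27] y:[22,55/2] z:[57/2,31] -> miss, prune
    N4 x:[24,36] y:[11,23] z:[23,37] -> miss, prune
  N14 x:[7,28] y:[11,55/2] z:[23,38] -> hit [23,55/2], descend [3, 8]
    N3 x:[7,28] y:[11,37/2] z:[51/2,38] -> miss, prune
    N8 x:[10,25] y:[20,55/2] z:[23,36] -> hit [23,25], descend [6, 12]
      N6 x:[10,23] y:[20,25] z:[23,51/2] -> hit [23,23] leaf, test {P0(miss), P9(miss), P11(miss)}
      N12 x:[21,25] y:[21,55/2] z:[49/2,36] -> hit [49/2,25] leaf, test {P6(miss), P13(miss)}

Visited [0, 5, 1, 7, 13, 4, 14, 3, 8, 6, 12]. Tests: 11 box, 3 leaf. Nearest: P7.

== RESULT ==
[0, 5, 1, 7, 13, 4, 14, 3, 8, 6, 12]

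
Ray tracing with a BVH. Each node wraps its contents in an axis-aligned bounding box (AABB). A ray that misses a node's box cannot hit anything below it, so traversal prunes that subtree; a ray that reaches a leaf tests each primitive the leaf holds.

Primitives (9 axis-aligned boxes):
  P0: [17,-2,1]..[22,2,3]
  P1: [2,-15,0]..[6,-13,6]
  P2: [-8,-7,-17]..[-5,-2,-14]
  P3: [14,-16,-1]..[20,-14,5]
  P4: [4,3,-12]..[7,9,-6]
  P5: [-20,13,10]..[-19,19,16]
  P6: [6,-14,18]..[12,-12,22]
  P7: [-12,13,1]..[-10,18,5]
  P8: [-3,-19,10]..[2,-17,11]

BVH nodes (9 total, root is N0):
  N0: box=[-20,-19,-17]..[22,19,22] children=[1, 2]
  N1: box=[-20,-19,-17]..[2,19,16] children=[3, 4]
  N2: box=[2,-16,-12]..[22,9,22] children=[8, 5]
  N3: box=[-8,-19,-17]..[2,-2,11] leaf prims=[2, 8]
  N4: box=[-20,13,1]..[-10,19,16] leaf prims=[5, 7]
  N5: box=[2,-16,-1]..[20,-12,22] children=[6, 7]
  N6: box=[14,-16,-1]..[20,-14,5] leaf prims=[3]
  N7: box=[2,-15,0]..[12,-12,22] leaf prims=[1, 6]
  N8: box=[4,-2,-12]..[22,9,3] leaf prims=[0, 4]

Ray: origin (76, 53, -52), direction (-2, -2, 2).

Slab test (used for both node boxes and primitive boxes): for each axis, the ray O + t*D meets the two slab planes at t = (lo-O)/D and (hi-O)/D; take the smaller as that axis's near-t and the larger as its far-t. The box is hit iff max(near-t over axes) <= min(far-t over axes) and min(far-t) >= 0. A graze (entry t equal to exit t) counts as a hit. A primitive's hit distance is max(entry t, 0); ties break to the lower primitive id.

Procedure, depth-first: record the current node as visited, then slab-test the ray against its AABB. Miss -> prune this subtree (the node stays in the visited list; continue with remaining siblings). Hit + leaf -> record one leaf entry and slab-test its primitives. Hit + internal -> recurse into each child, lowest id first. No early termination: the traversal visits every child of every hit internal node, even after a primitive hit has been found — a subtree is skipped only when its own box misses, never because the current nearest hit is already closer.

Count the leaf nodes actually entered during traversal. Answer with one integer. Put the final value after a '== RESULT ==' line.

Traverse from the root:
N0 x:[27,48] y:[17,36] z:[35/2,37] -> hit [27,36], descend [1, 2]
  N1 x:[37,48] y:[17,36] z:[35/2,34] -> miss, prune
  N2 x:[27,37] y:[22,69/2] z:[20,37] -> hit [27,69/2], descend [5, 8]
    N5 x:[28,37] y:[65/2,69/2] z:[51/2,37] -> hit [65/2,69/2], descend [6, 7]
      N6 x:[28,31] y:[67/2,69/2] z:[51/2,57/2] -> miss, prune
      N7 x:[32,37] y:[65/2,34] z:[26,37] -> hit [65/2,34] leaf, test {P1(miss), P6(miss)}
    N8 x:[27,36] y:[22,55/2] z:[20,55/2] -> hit [27,55/2] leaf, test {P0@t=27, P4(miss)}

Visited [0, 1, 2, 5, 6, 7, 8]. Tests: 7 box, 2 leaf. Nearest: P0.

== RESULT ==
2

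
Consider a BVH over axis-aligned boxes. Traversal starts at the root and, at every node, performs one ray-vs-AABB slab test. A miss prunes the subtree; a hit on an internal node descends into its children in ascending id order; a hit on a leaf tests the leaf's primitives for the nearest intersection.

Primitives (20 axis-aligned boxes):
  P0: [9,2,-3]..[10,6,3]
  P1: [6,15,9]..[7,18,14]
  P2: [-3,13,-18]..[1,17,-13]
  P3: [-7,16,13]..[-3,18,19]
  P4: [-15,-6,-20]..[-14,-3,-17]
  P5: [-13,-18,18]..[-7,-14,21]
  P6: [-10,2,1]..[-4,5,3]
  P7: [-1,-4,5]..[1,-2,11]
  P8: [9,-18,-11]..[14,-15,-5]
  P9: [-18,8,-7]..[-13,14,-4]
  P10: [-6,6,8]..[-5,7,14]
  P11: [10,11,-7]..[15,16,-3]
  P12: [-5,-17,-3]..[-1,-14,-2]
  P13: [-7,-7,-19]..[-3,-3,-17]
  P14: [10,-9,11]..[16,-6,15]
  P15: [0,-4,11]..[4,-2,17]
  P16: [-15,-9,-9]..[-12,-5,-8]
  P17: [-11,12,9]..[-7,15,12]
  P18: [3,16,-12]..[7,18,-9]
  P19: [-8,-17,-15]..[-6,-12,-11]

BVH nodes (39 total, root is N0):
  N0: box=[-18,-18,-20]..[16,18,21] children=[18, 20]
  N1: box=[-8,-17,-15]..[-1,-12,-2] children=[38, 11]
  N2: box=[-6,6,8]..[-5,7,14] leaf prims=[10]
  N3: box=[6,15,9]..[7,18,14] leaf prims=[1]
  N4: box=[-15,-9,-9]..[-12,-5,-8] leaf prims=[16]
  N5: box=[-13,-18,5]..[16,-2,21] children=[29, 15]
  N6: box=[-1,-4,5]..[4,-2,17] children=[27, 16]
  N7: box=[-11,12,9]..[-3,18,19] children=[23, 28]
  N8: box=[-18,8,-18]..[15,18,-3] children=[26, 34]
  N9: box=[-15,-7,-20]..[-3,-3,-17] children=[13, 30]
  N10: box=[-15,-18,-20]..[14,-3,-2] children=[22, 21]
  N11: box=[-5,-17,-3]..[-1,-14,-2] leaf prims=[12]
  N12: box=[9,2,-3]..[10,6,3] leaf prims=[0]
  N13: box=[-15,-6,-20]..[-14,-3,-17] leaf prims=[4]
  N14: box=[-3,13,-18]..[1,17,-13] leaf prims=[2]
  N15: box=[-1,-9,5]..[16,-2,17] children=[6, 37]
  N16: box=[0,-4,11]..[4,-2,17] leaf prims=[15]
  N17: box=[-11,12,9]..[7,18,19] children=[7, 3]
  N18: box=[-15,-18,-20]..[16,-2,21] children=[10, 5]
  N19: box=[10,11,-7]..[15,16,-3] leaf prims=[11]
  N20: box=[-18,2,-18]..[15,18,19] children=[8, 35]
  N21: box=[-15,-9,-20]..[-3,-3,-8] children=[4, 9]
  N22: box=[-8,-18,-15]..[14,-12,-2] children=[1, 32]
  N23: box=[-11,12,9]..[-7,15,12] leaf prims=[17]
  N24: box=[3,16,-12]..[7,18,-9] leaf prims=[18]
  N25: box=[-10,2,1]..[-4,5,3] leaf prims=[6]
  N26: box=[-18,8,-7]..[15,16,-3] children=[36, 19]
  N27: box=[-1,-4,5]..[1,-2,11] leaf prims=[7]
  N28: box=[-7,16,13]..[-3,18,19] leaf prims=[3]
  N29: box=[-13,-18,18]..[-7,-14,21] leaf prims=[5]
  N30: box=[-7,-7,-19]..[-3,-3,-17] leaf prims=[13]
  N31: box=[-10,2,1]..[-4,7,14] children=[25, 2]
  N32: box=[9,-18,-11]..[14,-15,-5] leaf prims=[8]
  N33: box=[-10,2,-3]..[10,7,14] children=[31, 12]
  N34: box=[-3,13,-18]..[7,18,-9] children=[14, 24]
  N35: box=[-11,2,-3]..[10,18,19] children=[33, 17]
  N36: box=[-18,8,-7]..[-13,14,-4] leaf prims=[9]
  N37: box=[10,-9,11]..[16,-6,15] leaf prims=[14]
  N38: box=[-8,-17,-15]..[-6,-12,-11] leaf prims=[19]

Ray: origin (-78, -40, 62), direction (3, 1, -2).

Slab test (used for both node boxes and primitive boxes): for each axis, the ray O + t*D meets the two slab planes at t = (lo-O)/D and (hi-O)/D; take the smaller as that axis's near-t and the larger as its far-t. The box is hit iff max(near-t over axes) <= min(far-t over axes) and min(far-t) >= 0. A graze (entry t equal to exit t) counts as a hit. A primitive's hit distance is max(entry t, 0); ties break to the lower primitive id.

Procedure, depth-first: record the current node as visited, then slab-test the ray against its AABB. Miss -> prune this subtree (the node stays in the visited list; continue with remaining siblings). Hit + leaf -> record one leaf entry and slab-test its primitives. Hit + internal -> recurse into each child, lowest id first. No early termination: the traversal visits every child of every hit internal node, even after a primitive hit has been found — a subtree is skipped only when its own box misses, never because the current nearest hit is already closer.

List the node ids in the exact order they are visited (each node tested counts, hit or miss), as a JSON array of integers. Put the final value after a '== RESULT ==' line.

Trace the traversal:
N0 x:[20,94/3] y:[22,58] z:[41/2,41] -> hit [22,94/3], descend [18, 20]
  N18 x:[21,94/3] y:[22,38] z:[41/2,41] -> hit [22,94/3], descend [5, 10]
    N5 x:[65/3,94/3] y:[22,38] z:[41/2,57/2] -> hit [22,57/2], descend [15, 29]
      N15 x:[77/3,94/3] y:[31,38] z:[45/2,57/2] -> miss, prune
      N29 x:[65/3,71/3] y:[22,26] z:[41/2,22] -> hit [22,22] leaf, test {P5@t=22}
    N10 x:[21,92/3] y:[22,37] z:[32,41] -> miss, prune
  N20 x:[20,31] y:[42,58] z:[43/2,40] -> miss, prune

order=[0, 18, 5, 15, 29, 10, 20]  |boxes|=7  |leaves|=1  hit=P5

== RESULT ==
[0, 18, 5, 15, 29, 10, 20]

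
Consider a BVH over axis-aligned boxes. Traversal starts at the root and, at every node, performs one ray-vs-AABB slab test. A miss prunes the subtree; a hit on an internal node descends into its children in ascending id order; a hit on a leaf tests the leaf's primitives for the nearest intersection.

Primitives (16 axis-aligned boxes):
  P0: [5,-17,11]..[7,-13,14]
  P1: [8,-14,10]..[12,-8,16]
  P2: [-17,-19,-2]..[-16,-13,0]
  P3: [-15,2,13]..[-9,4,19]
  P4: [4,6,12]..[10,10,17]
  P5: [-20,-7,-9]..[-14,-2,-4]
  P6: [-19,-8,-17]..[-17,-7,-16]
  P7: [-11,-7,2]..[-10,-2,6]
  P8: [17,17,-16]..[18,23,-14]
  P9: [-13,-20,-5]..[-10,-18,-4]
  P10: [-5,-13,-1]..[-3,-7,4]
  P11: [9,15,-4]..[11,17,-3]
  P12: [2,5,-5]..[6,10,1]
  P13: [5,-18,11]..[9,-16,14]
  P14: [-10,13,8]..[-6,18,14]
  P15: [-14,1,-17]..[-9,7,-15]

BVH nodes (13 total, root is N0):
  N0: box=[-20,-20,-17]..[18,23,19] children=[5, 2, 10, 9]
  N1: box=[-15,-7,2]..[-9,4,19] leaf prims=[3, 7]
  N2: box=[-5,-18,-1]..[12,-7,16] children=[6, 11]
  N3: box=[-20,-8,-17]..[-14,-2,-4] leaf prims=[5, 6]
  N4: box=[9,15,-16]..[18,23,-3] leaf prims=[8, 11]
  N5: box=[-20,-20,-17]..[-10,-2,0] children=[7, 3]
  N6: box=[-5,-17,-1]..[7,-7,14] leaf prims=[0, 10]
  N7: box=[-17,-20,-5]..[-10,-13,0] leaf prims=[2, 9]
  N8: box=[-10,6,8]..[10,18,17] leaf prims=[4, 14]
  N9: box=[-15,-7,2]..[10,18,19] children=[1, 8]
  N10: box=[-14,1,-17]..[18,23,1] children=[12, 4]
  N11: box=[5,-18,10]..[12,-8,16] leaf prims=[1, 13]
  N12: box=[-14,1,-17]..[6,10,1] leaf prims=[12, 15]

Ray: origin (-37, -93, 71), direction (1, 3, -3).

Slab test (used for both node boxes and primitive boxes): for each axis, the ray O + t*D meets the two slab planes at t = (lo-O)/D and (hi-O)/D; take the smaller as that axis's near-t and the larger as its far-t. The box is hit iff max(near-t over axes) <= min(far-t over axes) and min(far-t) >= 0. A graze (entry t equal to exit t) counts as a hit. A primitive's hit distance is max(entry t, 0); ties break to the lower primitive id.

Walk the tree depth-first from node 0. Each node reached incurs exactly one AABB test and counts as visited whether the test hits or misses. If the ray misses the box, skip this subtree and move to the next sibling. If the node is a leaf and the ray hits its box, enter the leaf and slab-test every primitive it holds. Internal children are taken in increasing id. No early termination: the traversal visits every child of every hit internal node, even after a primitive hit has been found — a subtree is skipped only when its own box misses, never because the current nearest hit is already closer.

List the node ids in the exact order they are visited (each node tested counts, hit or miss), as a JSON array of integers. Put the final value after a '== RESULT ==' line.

Traverse from the root:
N0 x:[17,55] y:[73/3,116/3] z:[52/3,88/3] -> hit [73/3,88/3], descend [2, 5, 9, 10]
  N2 x:[32,49] y:[25,86/3] z:[55/3,24] -> miss, prune
  N5 x:[17,27] y:[73/3,91/3] z:[71/3,88/3] -> hit [73/3,27], descend [3, 7]
    N3 x:[17,23] y:[85/3,91/3] z:[25,88/3] -> miss, prune
    N7 x:[20,27] y:[73/3,80/3] z:[71/3,76/3] -> hit [73/3,76/3] leaf, test {P2(miss), P9@t=25}
  N9 x:[22,47] y:[86/3,37] z:[52/3,23] -> miss, prune
  N10 x:[23,55] y:[94/3,116/3] z:[70/3,88/3] -> miss, prune

order=[0, 2, 5, 3, 7, 9, 10]  |boxes|=7  |leaves|=1  hit=P9

== RESULT ==
[0, 2, 5, 3, 7, 9, 10]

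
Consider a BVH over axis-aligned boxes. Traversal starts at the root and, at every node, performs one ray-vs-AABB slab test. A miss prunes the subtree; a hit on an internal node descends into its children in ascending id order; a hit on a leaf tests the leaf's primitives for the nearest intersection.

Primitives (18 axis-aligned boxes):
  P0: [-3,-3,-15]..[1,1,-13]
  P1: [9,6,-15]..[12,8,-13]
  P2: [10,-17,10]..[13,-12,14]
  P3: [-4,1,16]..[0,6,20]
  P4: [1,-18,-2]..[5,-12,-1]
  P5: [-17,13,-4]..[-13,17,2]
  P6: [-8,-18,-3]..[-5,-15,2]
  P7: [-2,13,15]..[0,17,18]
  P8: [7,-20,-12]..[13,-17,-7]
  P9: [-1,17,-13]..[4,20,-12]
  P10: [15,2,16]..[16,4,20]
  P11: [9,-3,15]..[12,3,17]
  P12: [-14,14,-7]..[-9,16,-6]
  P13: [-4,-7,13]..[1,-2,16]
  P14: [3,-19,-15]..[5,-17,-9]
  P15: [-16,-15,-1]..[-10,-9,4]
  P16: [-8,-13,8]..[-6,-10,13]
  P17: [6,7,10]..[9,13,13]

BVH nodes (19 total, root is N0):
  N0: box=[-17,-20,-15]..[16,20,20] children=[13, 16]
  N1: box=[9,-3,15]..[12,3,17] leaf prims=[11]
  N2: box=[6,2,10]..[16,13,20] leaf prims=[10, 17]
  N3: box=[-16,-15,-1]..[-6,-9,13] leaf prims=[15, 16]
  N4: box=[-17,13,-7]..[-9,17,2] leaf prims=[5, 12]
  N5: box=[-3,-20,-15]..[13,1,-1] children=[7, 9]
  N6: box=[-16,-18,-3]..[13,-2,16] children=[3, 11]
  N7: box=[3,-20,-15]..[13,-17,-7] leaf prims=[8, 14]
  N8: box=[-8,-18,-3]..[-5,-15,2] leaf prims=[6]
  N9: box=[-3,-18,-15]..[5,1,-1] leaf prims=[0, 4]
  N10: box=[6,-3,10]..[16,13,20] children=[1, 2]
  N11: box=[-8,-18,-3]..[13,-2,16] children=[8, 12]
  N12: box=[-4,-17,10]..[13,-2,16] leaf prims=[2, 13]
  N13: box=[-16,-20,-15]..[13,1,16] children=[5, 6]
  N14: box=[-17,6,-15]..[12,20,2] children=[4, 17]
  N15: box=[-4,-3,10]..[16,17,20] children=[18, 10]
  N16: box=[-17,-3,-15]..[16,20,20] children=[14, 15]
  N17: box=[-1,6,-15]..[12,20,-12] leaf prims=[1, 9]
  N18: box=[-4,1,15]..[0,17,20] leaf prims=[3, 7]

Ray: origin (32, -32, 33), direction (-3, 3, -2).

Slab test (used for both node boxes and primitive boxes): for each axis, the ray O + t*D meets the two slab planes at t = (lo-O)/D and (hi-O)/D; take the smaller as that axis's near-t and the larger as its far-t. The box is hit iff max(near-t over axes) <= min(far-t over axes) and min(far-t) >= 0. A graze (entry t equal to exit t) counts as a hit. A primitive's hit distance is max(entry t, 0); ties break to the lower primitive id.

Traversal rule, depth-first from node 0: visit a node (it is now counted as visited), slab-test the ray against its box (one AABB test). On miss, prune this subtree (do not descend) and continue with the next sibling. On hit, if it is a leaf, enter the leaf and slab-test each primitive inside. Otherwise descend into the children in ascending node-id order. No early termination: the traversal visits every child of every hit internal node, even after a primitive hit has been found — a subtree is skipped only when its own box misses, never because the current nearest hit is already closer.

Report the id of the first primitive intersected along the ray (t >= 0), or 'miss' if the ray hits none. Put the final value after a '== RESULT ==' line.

Trace the traversal:
N0 x:[16/3,49/3] y:[4,52/3] z:[13/2,24] -> hit [13/2,49/3], descend [13, 16]
  N13 x:[19/3,16] y:[4,11] z:[17/2,24] -> hit [17/2,11], descend [5, 6]
    N5 x:[19/3,35/3] y:[4,11] z:[17,24] -> miss, prune
    N6 x:[19/3,16] y:[14/3,10] z:[17/2,18] -> hit [17/2,10], descend [3, 11]
      N3 x:[38/3,16] y:[17/3,23/3] z:[10,17] -> miss, prune
      N11 x:[19/3,40/3] y:[14/3,10] z:[17/2,18] -> hit [17/2,10], descend [8, 12]
        N8 x:[37/3,40/3] y:[14/3,17/3] z:[31/2,18] -> miss, prune
        N12 x:[19/3,12] y:[5,10] z:[17/2,23/2] -> hit [17/2,10] leaf, test {P2(miss), P13(miss)}
  N16 x:[16/3,49/3] y:[29/3,52/3] z:[13/2,24] -> hit [29/3,49/3], descend [14, 15]
    N14 x:[20/3,49/3] y:[38/3,52/3] z:[31/2,24] -> hit [31/2,49/3], descend [4, 17]
      N4 x:[41/3,49/3] y:[15,49/3] z:[31/2,20] -> hit [31/2,49/3] leaf, test {P5@t=31/2, P12(miss)}
      N17 x:[20/3,11] y:[38/3,52/3] z:[45/2,24] -> miss, prune
    N15 x:[16/3,12] y:[29/3,49/3] z:[13/2,23/2] -> hit [29/3,23/2], descend [10, 18]
      N10 x:[16/3,26/3] y:[29/3,15] z:[13/2,23/2] -> miss, prune
      N18 x:[32/3,12] y:[11,49/3] z:[13/2,9] -> miss, prune

15 AABB tests over nodes [0, 13, 5, 6, 3, 11, 8, 12, 16, 14, 4, 17, 15, 10, 18]; 2 leaves entered; closest P5.

== RESULT ==
5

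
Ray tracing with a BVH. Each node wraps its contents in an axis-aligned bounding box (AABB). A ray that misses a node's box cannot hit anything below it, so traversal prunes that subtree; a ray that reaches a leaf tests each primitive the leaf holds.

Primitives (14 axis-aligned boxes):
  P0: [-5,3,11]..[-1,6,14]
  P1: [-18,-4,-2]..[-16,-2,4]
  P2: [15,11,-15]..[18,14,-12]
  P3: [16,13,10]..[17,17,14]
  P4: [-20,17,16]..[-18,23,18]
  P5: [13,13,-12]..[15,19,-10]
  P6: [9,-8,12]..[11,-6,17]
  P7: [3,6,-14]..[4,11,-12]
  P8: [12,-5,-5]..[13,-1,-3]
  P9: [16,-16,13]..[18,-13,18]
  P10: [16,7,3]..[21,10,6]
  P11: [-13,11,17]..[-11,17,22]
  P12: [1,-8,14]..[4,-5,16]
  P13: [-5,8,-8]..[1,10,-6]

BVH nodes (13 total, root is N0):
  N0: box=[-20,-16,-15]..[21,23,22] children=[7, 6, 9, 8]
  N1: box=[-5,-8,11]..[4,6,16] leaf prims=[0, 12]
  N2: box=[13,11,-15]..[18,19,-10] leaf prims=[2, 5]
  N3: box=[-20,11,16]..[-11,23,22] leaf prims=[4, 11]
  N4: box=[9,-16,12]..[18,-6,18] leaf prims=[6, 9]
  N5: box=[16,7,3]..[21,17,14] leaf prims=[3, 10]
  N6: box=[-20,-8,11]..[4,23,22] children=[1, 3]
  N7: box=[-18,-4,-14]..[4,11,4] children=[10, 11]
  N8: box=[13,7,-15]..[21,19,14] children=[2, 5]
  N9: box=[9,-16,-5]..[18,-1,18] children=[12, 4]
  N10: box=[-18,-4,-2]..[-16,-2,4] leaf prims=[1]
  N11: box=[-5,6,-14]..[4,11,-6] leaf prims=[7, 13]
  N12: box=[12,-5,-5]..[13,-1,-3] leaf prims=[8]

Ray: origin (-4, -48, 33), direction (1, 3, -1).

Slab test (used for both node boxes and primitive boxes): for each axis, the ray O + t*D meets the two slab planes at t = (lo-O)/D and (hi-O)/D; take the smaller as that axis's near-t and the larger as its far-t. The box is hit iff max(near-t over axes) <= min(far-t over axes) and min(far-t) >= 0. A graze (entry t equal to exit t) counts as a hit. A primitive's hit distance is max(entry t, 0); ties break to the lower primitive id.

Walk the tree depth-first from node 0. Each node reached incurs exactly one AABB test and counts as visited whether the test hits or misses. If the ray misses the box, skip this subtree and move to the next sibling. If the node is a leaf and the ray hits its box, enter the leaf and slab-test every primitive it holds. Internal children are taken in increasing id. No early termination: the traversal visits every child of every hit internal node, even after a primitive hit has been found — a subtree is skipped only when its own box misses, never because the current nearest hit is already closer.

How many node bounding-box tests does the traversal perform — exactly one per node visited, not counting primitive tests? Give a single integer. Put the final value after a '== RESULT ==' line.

Walk:
N0 x:[-16,25] y:[32/3,71/3] z:[11,48] -> hit [11,71/3], descend [6, 7, 8, 9]
  N6 x:[-16,8] y:[40/3,71/3] z:[11,22] -> miss, prune
  N7 x:[-14,8] y:[44/3,59/3] z:[29,47] -> miss, prune
  N8 x:[17,25] y:[55/3,67/3] z:[19,48] -> hit [19,67/3], descend [2, 5]
    N2 x:[17,22] y:[59/3,67/3] z:[43,48] -> miss, prune
    N5 x:[20,25] y:[55/3,65/3] z:[19,30] -> hit [20,65/3] leaf, test {P3@t=61/3, P10(miss)}
  N9 x:[13,22] y:[32/3,47/3] z:[15,38] -> hit [15,47/3], descend [4, 12]
    N4 x:[13,22] y:[32/3,14] z:[15,21] -> miss, prune
    N12 x:[16,17] y:[43/3,47/3] z:[36,38] -> miss, prune

order=[0, 6, 7, 8, 2, 5, 9, 4, 12]  |boxes|=9  |leaves|=1  hit=P3

== RESULT ==
9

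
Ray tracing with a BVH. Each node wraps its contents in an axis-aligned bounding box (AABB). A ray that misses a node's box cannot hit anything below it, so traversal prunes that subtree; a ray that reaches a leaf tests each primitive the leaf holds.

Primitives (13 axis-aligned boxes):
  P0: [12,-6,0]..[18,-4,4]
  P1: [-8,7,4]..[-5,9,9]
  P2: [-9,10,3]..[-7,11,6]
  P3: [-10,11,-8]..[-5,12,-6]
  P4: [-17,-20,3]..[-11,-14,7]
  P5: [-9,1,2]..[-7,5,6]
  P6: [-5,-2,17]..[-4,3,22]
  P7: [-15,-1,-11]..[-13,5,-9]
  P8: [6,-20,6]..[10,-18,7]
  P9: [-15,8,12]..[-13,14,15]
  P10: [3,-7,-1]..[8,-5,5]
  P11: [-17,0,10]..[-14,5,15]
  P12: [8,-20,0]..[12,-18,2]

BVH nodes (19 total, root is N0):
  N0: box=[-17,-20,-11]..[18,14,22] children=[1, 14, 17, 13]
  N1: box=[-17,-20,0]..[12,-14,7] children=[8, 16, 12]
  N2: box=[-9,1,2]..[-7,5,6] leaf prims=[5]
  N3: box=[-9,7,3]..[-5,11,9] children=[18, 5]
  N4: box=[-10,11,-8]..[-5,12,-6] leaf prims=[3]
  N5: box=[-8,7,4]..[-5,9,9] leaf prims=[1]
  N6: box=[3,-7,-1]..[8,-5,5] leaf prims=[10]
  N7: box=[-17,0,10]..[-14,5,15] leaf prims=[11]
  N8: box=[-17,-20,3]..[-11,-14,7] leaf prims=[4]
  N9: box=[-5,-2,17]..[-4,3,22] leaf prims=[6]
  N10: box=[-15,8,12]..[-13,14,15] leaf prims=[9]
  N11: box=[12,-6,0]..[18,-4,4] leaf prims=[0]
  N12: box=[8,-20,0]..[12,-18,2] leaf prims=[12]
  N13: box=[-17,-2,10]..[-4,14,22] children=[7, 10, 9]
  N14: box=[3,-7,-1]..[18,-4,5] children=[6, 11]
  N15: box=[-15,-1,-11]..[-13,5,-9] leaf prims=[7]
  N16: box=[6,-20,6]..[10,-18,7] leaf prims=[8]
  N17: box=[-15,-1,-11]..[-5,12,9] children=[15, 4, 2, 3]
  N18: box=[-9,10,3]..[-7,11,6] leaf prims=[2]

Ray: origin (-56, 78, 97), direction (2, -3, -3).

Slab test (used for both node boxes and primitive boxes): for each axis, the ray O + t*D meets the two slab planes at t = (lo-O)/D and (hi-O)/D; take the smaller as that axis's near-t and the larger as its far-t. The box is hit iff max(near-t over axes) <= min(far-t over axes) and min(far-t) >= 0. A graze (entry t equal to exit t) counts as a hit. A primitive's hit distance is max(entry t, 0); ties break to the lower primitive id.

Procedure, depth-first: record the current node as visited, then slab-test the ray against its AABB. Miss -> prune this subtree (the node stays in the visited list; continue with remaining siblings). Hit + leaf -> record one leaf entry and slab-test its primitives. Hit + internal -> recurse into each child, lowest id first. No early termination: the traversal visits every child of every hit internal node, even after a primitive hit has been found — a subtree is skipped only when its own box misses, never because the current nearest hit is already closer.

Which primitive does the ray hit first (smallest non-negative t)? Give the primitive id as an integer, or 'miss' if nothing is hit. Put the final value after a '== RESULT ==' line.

Traverse from the root:
N0 x:[39/2,37] y:[64/3,98/3] z:[25,36] -> hit [25,98/3], descend [1, 13, 14, 17]
  N1 x:[39/2,34] y:[92/3,98/3] z:[30,97/3] -> hit [92/3,97/3], descend [8, 12, 16]
    N8 x:[39/2,45/2] y:[92/3,98/3] z:[30,94/3] -> miss, prune
    N12 x:[32,34] y:[32,98/3] z:[95/3,97/3] -> hit [32,97/3] leaf, test {P12@t=32}
    N16 x:[31,33] y:[32,98/3] z:[30,91/3] -> miss, prune
  N13 x:[39/2,26] y:[64/3,80/3] z:[25,29] -> hit [25,26], descend [7, 9, 10]
    N7 x:[39/2,21] y:[73/3,26] z:[82/3,29] -> miss, prune
    N9 x:[51/2,26] y:[25,80/3] z:[25,80/3] -> hit [51/2,26] leaf, test {P6@t=51/2}
    N10 x:[41/2,43/2] y:[64/3,70/3] z:[82/3,85/3] -> miss, prune
  N14 x:[59/2,37] y:[82/3,85/3] z:[92/3,98/3] -> miss, prune
  N17 x:[41/2,51/2] y:[22,79/3] z:[88/3,36] -> miss, prune

Visited [0, 1, 8, 12, 16, 13, 7, 9, 10, 14, 17]. Tests: 11 box, 2 leaf. Nearest: P6.

== RESULT ==
6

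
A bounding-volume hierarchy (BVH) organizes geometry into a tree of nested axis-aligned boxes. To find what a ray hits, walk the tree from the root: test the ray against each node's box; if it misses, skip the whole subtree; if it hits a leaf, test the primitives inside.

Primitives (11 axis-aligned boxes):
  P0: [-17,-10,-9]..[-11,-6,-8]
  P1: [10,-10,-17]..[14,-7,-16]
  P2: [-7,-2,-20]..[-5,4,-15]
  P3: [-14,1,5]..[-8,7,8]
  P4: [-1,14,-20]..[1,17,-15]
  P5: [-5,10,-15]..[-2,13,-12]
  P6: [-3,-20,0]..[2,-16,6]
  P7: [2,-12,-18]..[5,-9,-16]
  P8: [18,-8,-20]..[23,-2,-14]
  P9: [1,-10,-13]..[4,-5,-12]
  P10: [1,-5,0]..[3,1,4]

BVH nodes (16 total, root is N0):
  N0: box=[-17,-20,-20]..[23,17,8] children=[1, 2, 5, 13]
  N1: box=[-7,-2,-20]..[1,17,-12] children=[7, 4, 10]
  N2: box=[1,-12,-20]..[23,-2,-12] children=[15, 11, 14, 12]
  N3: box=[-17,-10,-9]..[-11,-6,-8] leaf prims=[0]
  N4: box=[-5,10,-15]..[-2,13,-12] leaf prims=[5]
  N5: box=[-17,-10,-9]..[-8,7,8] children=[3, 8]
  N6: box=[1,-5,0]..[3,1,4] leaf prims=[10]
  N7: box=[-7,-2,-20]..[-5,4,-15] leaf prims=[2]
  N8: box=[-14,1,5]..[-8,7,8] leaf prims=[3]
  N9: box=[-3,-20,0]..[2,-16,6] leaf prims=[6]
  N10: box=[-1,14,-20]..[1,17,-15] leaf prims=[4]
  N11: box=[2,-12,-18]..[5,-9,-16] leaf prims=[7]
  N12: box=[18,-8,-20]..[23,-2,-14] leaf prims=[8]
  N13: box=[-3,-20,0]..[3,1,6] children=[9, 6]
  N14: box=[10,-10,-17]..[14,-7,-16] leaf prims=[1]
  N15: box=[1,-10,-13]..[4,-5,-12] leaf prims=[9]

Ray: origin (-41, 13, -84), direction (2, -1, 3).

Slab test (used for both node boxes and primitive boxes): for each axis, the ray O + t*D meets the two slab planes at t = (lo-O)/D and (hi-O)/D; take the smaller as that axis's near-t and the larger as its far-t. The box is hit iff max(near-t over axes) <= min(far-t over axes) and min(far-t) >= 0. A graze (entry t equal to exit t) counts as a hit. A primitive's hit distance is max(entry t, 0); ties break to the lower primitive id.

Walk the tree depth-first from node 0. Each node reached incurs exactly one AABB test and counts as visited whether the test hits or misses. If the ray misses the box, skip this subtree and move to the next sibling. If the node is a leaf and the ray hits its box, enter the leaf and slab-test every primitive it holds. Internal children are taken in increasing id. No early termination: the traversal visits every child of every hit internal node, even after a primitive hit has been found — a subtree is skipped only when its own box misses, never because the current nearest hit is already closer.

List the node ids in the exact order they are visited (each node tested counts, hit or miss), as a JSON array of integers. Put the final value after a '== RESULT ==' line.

Trace the traversal:
N0 x:[12,32] y:[-4,33] z:[64/3,92/3] -> hit [64/3,92/3], descend [1, 2, 5, 13]
  N1 x:[17,21] y:[-4,15] z:[64/3,24] -> miss, prune
  N2 x:[21,32] y:[15,25] z:[64/3,24] -> hit [64/3,24], descend [11, 12, 14, 15]
    N11 x:[43/2,23] y:[22,25] z:[22,68/3] -> hit [22,68/3] leaf, test {P7@t=22}
    N12 x:[59/2,32] y:[15,21] z:[64/3,70/3] -> miss, prune
    N14 x:[51/2,55/2] y:[20,23] z:[67/3,68/3] -> miss, prune
    N15 x:[21,45/2] y:[18,23] z:[71/3,24] -> miss, prune
  N5 x:[12,33/2] y:[6,23] z:[25,92/3] -> miss, prune
  N13 x:[19,22] y:[12,33] z:[28,30] -> miss, prune

order=[0, 1, 2, 11, 12, 14, 15, 5, 13]  |boxes|=9  |leaves|=1  hit=P7

== RESULT ==
[0, 1, 2, 11, 12, 14, 15, 5, 13]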